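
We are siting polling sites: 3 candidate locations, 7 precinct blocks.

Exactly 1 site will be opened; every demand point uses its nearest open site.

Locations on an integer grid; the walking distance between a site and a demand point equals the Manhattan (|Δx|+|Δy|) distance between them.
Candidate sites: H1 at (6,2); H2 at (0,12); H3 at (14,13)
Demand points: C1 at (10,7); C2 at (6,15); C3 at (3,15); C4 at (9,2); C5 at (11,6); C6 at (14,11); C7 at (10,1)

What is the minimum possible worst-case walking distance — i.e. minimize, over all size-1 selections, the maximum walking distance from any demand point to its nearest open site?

16

Open {H3}.
  Farthest demand point is C4 at walking distance 16 (to H3); all others are ≤ 16.
With {H1} the worst case is 17.
With {H2} the worst case is 21.
No size-1 selection achieves below 16.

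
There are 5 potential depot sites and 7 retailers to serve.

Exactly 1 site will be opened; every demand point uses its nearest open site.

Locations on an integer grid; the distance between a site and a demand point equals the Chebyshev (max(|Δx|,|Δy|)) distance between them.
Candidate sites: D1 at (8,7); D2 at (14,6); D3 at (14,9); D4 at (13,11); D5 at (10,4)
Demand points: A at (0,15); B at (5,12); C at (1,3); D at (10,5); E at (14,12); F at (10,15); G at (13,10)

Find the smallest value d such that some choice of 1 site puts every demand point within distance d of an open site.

Open {D1}.
  Farthest demand point is A at distance 8 (to D1); all others are ≤ 8.
With {D5} the worst case is 11.
With {D4} the worst case is 13.
No size-1 selection achieves below 8.

8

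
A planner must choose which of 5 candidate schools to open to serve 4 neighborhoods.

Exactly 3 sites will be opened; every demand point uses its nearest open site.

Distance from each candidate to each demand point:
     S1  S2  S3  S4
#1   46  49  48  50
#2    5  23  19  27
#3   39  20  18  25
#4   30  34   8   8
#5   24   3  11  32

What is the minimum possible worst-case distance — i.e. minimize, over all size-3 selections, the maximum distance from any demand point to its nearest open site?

8

Open {#2, #4, #5}.
  Farthest demand point is S3 at distance 8 (to #4); all others are ≤ 8.
With {#2, #3, #4} the worst case is 20.
With {#1, #2, #4} the worst case is 23.
No size-3 selection achieves below 8.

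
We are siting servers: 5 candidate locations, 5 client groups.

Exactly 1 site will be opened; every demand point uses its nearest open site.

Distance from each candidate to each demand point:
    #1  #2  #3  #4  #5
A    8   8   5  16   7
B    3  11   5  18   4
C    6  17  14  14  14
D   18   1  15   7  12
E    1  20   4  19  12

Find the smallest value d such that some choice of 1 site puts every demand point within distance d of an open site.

Open {A}.
  Farthest demand point is #4 at distance 16 (to A); all others are ≤ 16.
With {C} the worst case is 17.
With {B} the worst case is 18.
No size-1 selection achieves below 16.

16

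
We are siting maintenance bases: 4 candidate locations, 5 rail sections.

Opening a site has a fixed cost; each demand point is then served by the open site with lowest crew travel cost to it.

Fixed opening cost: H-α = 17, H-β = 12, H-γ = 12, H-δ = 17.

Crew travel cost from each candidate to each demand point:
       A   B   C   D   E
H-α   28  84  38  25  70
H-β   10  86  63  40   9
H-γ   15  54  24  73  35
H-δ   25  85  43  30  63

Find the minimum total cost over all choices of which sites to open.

Open {H-β, H-γ}: assign each demand point to its cheapest open site.
  A→H-β 10, B→H-γ 54, C→H-γ 24, D→H-β 40, E→H-β 9
  crew travel cost 137, fixed 24 → total 161.
Compare {H-α, H-β, H-γ}: crew travel cost 122 + fixed 41 = 163.
Compare {H-β, H-γ, H-δ}: crew travel cost 127 + fixed 41 = 168.
Compare {H-α, H-β, H-γ, H-δ}: crew travel cost 122 + fixed 58 = 180.
All other subsets cost ≥ 163. Minimum total cost: 161.

161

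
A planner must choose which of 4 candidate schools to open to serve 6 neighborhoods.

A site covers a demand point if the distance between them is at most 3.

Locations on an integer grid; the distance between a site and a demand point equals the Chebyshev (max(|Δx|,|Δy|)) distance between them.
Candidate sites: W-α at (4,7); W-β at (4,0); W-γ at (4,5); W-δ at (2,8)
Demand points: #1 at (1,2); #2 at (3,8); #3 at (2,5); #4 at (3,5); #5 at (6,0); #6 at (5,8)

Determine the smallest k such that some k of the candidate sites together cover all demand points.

Coverage sets (demand points within 3 of each site):
  W-α: {#2, #3, #4, #6}
  W-β: {#1, #5}
  W-γ: {#1, #2, #3, #4, #6}
  W-δ: {#2, #3, #4, #6}
No single site covers all 6 demand points.
But {W-α, W-β} covers everything, so the minimum is 2.

2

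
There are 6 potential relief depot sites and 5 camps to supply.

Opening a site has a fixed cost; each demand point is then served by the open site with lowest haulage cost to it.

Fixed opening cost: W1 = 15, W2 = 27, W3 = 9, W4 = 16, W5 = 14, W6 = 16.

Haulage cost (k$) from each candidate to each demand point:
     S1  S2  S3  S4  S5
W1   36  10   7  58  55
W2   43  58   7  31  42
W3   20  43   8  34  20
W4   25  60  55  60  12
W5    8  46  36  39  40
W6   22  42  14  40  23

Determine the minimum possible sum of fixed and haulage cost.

Open {W1, W3}: assign each demand point to its cheapest open site.
  S1→W3 20, S2→W1 10, S3→W1 7, S4→W3 34, S5→W3 20
  haulage cost 91, fixed 24 → total 115.
Compare {W1, W3, W5}: haulage cost 79 + fixed 38 = 117.
Compare {W1, W4, W5}: haulage cost 76 + fixed 45 = 121.
Compare {W1, W3, W4}: haulage cost 83 + fixed 40 = 123.
All other subsets cost ≥ 117. Minimum total cost: 115.

115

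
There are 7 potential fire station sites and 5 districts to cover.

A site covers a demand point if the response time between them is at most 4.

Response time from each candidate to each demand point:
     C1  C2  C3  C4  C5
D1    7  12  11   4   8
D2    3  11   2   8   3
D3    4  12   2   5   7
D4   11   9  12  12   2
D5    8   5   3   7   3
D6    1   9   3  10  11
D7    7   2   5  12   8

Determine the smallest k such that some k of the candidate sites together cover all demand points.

Coverage sets (demand points within 4 of each site):
  D1: {C4}
  D2: {C1, C3, C5}
  D3: {C1, C3}
  D4: {C5}
  D5: {C3, C5}
  D6: {C1, C3}
  D7: {C2}
No 2 sites suffice: every size-2 union leaves at least one demand point uncovered.
But {D1, D2, D7} covers everything, so the minimum is 3.

3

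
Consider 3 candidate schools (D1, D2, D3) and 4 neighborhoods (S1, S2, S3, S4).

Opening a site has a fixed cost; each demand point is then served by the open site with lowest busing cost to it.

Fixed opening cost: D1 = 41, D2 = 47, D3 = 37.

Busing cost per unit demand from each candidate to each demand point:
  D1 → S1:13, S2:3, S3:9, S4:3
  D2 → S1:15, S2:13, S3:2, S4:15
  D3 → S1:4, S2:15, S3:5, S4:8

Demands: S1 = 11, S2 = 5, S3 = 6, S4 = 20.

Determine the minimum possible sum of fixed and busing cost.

Open {D1, D3}: assign each demand point to its cheapest open site.
  S1→D3 11×4=44, S2→D1 5×3=15, S3→D3 6×5=30, S4→D1 20×3=60
  busing cost 149, fixed 78 → total 227.
Compare {D1, D2, D3}: busing cost 131 + fixed 125 = 256.
Compare {D1}: busing cost 272 + fixed 41 = 313.
Compare {D1, D2}: busing cost 230 + fixed 88 = 318.
All other subsets cost ≥ 256. Minimum total cost: 227.

227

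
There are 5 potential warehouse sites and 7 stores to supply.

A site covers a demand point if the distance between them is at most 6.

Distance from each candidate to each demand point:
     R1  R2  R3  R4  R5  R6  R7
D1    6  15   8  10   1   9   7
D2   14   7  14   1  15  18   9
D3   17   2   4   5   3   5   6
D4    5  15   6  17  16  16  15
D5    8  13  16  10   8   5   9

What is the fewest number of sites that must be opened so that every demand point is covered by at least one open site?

2

Coverage sets (demand points within 6 of each site):
  D1: {R1, R5}
  D2: {R4}
  D3: {R2, R3, R4, R5, R6, R7}
  D4: {R1, R3}
  D5: {R6}
No single site covers all 7 demand points.
But {D1, D3} covers everything, so the minimum is 2.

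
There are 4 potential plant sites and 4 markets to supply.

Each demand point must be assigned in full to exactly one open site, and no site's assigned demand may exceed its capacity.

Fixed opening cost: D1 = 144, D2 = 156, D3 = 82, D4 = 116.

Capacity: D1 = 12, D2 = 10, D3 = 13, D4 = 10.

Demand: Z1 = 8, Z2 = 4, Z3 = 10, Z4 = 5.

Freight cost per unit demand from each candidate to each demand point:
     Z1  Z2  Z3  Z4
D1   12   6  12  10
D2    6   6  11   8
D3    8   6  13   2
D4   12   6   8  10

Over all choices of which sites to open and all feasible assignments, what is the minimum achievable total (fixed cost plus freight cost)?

Open {D2, D3, D4}; cheapest assignment that respects the capacities:
  D2 (cap 10, load 8): Z1 — cost 8×6 = 48
  D3 (cap 13, load 9): Z2, Z4 — cost 4×6 + 5×2 = 34
  D4 (cap 10, load 10): Z3 — cost 10×8 = 80
  Shipping 162, fixed 354 → total 516.
  Any other capacity-feasible assignment to {D2, D3, D4} ships for at least 162.
Compare {D1, D3, D4}: its best feasible assignment gives total 520.
Compare {D1, D2, D3}: its best feasible assignment gives total 584.
Every other set of open sites that can feasibly serve all demand totals ≥ 520 even under its best assignment. Minimum: 516.

516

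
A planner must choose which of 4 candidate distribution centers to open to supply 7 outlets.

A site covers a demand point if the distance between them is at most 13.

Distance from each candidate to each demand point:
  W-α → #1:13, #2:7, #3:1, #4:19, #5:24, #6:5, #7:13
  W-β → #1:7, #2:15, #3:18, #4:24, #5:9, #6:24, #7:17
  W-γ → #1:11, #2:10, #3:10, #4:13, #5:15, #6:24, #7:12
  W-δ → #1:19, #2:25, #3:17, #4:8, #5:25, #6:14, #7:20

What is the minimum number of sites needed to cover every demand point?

Coverage sets (demand points within 13 of each site):
  W-α: {#1, #2, #3, #6, #7}
  W-β: {#1, #5}
  W-γ: {#1, #2, #3, #4, #7}
  W-δ: {#4}
No 2 sites suffice: every size-2 union leaves at least one demand point uncovered.
But {W-α, W-β, W-γ} covers everything, so the minimum is 3.

3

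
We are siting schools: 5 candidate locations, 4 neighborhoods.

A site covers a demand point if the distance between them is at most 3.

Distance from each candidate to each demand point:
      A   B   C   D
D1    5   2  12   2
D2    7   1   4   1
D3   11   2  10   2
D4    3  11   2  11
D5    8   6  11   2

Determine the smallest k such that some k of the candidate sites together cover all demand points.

2

Coverage sets (demand points within 3 of each site):
  D1: {B, D}
  D2: {B, D}
  D3: {B, D}
  D4: {A, C}
  D5: {D}
No single site covers all 4 demand points.
But {D1, D4} covers everything, so the minimum is 2.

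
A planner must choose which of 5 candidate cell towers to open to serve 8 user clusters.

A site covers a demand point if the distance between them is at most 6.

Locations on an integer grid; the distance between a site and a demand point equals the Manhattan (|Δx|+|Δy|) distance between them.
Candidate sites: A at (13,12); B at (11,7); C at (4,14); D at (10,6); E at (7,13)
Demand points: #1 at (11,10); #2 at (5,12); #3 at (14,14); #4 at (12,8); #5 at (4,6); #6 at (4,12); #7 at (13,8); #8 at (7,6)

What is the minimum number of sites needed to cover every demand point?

3

Coverage sets (demand points within 6 of each site):
  A: {#1, #3, #4, #7}
  B: {#1, #4, #7, #8}
  C: {#2, #6}
  D: {#1, #4, #5, #7, #8}
  E: {#2, #6}
No 2 sites suffice: every size-2 union leaves at least one demand point uncovered.
But {A, C, D} covers everything, so the minimum is 3.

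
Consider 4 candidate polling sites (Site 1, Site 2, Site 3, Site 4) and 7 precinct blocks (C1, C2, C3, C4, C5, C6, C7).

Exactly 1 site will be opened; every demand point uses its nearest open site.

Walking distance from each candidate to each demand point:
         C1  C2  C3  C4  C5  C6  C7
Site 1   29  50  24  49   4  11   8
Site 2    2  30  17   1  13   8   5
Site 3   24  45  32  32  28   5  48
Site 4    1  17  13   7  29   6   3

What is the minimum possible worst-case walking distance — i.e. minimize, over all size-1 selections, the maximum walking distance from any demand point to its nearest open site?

29

Open {Site 4}.
  Farthest demand point is C5 at walking distance 29 (to Site 4); all others are ≤ 29.
With {Site 2} the worst case is 30.
With {Site 3} the worst case is 48.
No size-1 selection achieves below 29.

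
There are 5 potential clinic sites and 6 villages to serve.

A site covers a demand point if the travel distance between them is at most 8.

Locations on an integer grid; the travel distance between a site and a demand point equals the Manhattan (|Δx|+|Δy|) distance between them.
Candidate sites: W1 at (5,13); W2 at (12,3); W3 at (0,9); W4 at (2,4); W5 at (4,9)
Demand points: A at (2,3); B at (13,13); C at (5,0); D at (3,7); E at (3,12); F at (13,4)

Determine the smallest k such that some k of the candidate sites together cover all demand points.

Coverage sets (demand points within 8 of each site):
  W1: {B, D, E}
  W2: {F}
  W3: {A, D, E}
  W4: {A, C, D}
  W5: {A, D, E}
No 2 sites suffice: every size-2 union leaves at least one demand point uncovered.
But {W1, W2, W4} covers everything, so the minimum is 3.

3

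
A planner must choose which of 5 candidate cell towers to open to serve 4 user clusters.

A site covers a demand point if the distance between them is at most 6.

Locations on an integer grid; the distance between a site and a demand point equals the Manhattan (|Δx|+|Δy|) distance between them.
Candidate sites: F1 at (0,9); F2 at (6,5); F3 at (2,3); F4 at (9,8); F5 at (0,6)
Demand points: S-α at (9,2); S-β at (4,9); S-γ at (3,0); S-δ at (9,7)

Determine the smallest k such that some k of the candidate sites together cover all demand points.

Coverage sets (demand points within 6 of each site):
  F1: {S-β}
  F2: {S-α, S-β, S-δ}
  F3: {S-γ}
  F4: {S-α, S-β, S-δ}
  F5: {}
No single site covers all 4 demand points.
But {F2, F3} covers everything, so the minimum is 2.

2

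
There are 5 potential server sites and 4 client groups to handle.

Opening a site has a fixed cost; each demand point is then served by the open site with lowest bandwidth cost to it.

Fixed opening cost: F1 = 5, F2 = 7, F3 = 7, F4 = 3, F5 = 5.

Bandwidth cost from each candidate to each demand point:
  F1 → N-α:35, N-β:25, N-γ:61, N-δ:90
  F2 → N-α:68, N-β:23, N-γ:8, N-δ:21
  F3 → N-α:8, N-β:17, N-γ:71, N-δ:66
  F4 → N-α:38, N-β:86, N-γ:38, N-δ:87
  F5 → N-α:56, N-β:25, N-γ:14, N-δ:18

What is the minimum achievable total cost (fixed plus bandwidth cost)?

68

Open {F2, F3}: assign each demand point to its cheapest open site.
  N-α→F3 8, N-β→F3 17, N-γ→F2 8, N-δ→F2 21
  bandwidth cost 54, fixed 14 → total 68.
Compare {F3, F5}: bandwidth cost 57 + fixed 12 = 69.
Compare {F2, F3, F5}: bandwidth cost 51 + fixed 19 = 70.
Compare {F2, F3, F4}: bandwidth cost 54 + fixed 17 = 71.
All other subsets cost ≥ 69. Minimum total cost: 68.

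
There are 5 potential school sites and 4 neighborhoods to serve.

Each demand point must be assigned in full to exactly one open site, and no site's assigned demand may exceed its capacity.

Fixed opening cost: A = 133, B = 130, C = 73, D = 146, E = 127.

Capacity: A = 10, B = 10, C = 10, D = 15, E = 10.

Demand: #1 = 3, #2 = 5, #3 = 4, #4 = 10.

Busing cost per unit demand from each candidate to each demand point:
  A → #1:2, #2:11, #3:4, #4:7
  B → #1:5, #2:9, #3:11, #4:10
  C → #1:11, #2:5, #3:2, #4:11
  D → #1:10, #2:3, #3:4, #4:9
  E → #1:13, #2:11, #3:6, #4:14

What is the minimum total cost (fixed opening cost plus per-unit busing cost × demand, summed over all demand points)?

Open {C, D}; cheapest assignment that respects the capacities:
  C (cap 10, load 7): #1, #3 — cost 3×11 + 4×2 = 41
  D (cap 15, load 15): #2, #4 — cost 5×3 + 10×9 = 105
  Shipping 146, fixed 219 → total 365.
  Any other capacity-feasible assignment to {C, D} ships for at least 146.
Compare {A, D}: its best feasible assignment gives total 406.
Compare {B, D}: its best feasible assignment gives total 437.
Every other set of open sites that can feasibly serve all demand totals ≥ 406 even under its best assignment. Minimum: 365.

365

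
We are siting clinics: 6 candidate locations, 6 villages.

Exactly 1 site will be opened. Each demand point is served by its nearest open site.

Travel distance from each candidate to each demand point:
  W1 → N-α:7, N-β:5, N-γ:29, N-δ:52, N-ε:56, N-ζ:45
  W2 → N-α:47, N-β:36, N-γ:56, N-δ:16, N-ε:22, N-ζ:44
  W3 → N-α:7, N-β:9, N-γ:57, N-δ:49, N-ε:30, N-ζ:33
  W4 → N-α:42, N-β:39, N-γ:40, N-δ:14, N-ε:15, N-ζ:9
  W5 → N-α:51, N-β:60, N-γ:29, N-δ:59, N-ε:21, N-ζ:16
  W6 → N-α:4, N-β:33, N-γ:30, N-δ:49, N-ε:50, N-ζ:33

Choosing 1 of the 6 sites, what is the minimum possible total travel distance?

Open {W4}.
  N-α→W4 42, N-β→W4 39, N-γ→W4 40, N-δ→W4 14, N-ε→W4 15, N-ζ→W4 9  ⇒ total 159.
Compare {W3}: total 185.
Compare {W1}: total 194.
No size-1 selection does better; minimum is 159.

159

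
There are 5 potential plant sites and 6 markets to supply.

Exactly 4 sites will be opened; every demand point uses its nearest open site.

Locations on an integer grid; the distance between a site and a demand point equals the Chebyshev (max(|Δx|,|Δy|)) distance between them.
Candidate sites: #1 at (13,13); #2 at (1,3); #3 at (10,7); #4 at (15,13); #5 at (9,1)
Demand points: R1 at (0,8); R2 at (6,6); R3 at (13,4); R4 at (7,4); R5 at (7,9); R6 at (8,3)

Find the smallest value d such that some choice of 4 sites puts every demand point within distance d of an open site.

Open {#1, #2, #3, #4}.
  Farthest demand point is R1 at distance 5 (to #2); all others are ≤ 5.
With {#1, #2, #3, #5} the worst case is 5.
With {#2, #3, #4, #5} the worst case is 5.
No size-4 selection achieves below 5.

5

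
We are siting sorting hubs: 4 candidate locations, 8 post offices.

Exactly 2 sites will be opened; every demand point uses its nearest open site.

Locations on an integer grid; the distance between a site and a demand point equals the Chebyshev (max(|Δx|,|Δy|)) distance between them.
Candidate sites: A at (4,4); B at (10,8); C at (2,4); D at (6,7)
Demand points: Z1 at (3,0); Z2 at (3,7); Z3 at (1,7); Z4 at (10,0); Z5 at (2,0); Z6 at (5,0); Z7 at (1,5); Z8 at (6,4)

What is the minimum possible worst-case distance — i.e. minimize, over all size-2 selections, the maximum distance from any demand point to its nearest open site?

Open {A, B}.
  Farthest demand point is Z4 at distance 6 (to A); all others are ≤ 6.
With {A, C} the worst case is 6.
With {A, D} the worst case is 6.
No size-2 selection achieves below 6.

6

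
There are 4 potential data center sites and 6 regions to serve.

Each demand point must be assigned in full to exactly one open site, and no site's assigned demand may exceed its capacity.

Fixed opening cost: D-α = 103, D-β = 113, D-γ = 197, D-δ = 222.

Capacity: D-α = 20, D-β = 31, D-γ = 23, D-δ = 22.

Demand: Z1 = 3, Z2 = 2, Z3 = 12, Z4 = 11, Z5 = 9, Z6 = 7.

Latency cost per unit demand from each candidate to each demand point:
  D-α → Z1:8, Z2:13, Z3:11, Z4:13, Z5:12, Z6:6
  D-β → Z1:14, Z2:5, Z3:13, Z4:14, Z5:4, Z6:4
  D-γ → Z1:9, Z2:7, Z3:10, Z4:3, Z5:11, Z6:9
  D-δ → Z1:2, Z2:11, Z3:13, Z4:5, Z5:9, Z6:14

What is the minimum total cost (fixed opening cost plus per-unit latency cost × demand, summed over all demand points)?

579

Open {D-β, D-γ}; cheapest assignment that respects the capacities:
  D-β (cap 31, load 21): Z1, Z2, Z5, Z6 — cost 3×14 + 2×5 + 9×4 + 7×4 = 116
  D-γ (cap 23, load 23): Z3, Z4 — cost 12×10 + 11×3 = 153
  Shipping 269, fixed 310 → total 579.
  Any other capacity-feasible assignment to {D-β, D-γ} ships for at least 269.
Compare {D-α, D-β}: its best feasible assignment gives total 600.
Compare {D-β, D-δ}: its best feasible assignment gives total 626.
Every other set of open sites that can feasibly serve all demand totals ≥ 600 even under its best assignment. Minimum: 579.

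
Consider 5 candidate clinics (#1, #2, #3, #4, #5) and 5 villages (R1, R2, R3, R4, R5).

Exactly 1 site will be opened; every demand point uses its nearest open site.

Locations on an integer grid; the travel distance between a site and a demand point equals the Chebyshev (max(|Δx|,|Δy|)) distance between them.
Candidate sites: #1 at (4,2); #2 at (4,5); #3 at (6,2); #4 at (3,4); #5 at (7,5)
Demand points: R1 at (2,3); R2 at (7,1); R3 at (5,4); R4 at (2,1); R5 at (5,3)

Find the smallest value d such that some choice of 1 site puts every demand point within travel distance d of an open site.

Open {#1}.
  Farthest demand point is R2 at travel distance 3 (to #1); all others are ≤ 3.
With {#2} the worst case is 4.
With {#3} the worst case is 4.
No size-1 selection achieves below 3.

3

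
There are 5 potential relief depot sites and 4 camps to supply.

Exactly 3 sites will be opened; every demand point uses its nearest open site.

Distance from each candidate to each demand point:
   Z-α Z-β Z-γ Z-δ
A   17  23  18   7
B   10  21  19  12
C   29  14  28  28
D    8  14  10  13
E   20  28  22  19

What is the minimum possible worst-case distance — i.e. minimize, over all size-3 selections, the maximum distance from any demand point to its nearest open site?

14

Open {A, B, D}.
  Farthest demand point is Z-β at distance 14 (to D); all others are ≤ 14.
With {A, C, D} the worst case is 14.
With {A, D, E} the worst case is 14.
No size-3 selection achieves below 14.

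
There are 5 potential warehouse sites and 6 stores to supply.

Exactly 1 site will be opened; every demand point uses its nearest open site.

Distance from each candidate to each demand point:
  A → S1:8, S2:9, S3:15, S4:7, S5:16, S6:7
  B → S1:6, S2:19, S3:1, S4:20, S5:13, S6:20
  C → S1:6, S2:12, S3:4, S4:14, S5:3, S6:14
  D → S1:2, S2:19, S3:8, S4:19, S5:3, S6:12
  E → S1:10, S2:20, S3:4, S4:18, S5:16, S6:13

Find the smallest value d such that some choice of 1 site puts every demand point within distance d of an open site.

14

Open {C}.
  Farthest demand point is S4 at distance 14 (to C); all others are ≤ 14.
With {A} the worst case is 16.
With {D} the worst case is 19.
No size-1 selection achieves below 14.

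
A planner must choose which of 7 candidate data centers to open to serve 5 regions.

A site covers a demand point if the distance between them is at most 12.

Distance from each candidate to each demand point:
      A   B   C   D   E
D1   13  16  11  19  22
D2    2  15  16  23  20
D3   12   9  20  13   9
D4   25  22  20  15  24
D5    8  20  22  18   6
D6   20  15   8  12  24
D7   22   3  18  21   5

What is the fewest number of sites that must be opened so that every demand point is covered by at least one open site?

Coverage sets (demand points within 12 of each site):
  D1: {C}
  D2: {A}
  D3: {A, B, E}
  D4: {}
  D5: {A, E}
  D6: {C, D}
  D7: {B, E}
No single site covers all 5 demand points.
But {D3, D6} covers everything, so the minimum is 2.

2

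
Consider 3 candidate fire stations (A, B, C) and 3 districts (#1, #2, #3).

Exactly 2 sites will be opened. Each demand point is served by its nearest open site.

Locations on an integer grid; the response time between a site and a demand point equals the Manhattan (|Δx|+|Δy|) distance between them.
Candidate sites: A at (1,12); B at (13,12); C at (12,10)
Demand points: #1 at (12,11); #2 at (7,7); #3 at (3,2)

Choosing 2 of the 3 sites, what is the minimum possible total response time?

Open {A, C}.
  #1→C 1, #2→C 8, #3→A 12  ⇒ total 21.
Compare {A, B}: total 25.
Compare {B, C}: total 26.

21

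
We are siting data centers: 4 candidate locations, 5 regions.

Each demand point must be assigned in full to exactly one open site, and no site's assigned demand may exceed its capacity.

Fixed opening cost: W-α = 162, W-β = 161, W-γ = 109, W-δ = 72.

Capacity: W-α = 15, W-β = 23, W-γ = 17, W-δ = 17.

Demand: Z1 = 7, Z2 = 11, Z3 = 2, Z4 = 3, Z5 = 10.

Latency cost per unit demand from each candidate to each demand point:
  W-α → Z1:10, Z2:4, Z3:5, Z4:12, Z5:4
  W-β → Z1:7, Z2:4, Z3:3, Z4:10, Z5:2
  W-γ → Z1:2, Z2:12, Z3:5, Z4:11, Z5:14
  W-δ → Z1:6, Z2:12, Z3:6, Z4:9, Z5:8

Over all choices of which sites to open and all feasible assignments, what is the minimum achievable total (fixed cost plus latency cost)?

Open {W-β, W-δ}; cheapest assignment that respects the capacities:
  W-β (cap 23, load 23): Z2, Z3, Z5 — cost 11×4 + 2×3 + 10×2 = 70
  W-δ (cap 17, load 10): Z1, Z4 — cost 7×6 + 3×9 = 69
  Shipping 139, fixed 233 → total 372.
  Any other capacity-feasible assignment to {W-β, W-δ} ships for at least 139.
Compare {W-β, W-γ}: its best feasible assignment gives total 387.
Compare {W-β, W-γ, W-δ}: its best feasible assignment gives total 453.
Every other set of open sites that can feasibly serve all demand totals ≥ 387 even under its best assignment. Minimum: 372.

372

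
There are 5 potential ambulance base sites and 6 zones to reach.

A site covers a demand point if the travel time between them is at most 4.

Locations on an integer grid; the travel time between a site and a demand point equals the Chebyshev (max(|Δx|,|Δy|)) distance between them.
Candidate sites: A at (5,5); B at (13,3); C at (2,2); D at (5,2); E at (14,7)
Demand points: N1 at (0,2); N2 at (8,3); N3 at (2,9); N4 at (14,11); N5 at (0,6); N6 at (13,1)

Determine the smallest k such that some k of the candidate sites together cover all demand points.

4

Coverage sets (demand points within 4 of each site):
  A: {N2, N3}
  B: {N6}
  C: {N1, N5}
  D: {N2}
  E: {N4}
No 3 sites suffice: every size-3 union leaves at least one demand point uncovered.
But {A, B, C, E} covers everything, so the minimum is 4.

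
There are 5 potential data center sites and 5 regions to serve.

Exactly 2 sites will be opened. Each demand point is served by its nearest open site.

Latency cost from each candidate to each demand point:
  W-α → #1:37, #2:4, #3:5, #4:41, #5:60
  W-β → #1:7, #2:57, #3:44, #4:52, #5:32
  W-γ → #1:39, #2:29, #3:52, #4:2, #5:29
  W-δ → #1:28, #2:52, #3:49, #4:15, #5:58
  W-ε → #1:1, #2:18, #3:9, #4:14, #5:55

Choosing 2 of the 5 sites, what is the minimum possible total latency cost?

Open {W-γ, W-ε}.
  #1→W-ε 1, #2→W-ε 18, #3→W-ε 9, #4→W-γ 2, #5→W-γ 29  ⇒ total 59.
Compare {W-β, W-ε}: total 74.
Compare {W-α, W-γ}: total 77.
No size-2 selection does better; minimum is 59.

59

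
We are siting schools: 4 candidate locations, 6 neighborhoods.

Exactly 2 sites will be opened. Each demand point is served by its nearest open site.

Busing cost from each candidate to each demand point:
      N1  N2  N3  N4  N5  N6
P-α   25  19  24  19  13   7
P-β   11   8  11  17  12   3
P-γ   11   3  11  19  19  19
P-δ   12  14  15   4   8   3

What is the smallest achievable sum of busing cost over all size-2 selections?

40

Open {P-γ, P-δ}.
  N1→P-γ 11, N2→P-γ 3, N3→P-γ 11, N4→P-δ 4, N5→P-δ 8, N6→P-δ 3  ⇒ total 40.
Compare {P-β, P-δ}: total 45.
Compare {P-α, P-δ}: total 56.
No size-2 selection does better; minimum is 40.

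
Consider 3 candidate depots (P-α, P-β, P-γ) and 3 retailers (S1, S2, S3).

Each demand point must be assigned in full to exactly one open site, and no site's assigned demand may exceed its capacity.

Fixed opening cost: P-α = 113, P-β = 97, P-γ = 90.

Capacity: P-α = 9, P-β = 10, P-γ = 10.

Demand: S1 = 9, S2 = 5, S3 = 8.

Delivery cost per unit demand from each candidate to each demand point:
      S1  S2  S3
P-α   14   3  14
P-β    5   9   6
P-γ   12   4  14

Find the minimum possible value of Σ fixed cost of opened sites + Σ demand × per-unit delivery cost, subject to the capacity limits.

Open {P-α, P-β, P-γ}; cheapest assignment that respects the capacities:
  P-α (cap 9, load 5): S2 — cost 5×3 = 15
  P-β (cap 10, load 8): S3 — cost 8×6 = 48
  P-γ (cap 10, load 9): S1 — cost 9×12 = 108
  Shipping 171, fixed 300 → total 471.
  Any other capacity-feasible assignment to {P-α, P-β, P-γ} ships for at least 171.
Total demand is 22 and no other set of sites has combined capacity ≥ 22, so {P-α, P-β, P-γ} is the only feasible choice of open sites. Minimum: 471.

471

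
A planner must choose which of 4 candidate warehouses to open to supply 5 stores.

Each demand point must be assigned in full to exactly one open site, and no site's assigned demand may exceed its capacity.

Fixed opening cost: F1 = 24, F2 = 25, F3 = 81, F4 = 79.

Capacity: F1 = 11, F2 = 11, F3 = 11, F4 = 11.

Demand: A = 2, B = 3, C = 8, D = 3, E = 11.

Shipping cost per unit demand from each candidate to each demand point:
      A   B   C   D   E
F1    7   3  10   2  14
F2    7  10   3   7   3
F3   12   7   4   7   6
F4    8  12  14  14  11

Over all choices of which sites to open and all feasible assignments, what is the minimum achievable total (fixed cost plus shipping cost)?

Open {F1, F2, F3}; cheapest assignment that respects the capacities:
  F1 (cap 11, load 8): A, B, D — cost 2×7 + 3×3 + 3×2 = 29
  F2 (cap 11, load 11): E — cost 11×3 = 33
  F3 (cap 11, load 8): C — cost 8×4 = 32
  Shipping 94, fixed 130 → total 224.
  Any other capacity-feasible assignment to {F1, F2, F3} ships for at least 94.
Compare {F1, F2, F4}: its best feasible assignment gives total 299.
Compare {F1, F2, F3, F4}: its best feasible assignment gives total 303.
Every other set of open sites that can feasibly serve all demand totals ≥ 299 even under its best assignment. Minimum: 224.

224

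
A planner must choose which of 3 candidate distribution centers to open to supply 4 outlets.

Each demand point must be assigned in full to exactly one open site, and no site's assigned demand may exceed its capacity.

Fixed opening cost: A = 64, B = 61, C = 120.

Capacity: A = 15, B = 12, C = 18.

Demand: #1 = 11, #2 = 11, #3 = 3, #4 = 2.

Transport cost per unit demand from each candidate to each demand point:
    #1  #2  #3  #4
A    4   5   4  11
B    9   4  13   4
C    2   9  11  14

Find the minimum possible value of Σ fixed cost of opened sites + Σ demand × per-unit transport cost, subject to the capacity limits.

301

Open {A, C}; cheapest assignment that respects the capacities:
  A (cap 15, load 14): #2, #3 — cost 11×5 + 3×4 = 67
  C (cap 18, load 13): #1, #4 — cost 11×2 + 2×14 = 50
  Shipping 117, fixed 184 → total 301.
  Any other capacity-feasible assignment to {A, C} ships for at least 117.
Compare {B, C}: its best feasible assignment gives total 308.
Compare {A, B, C}: its best feasible assignment gives total 342.
Every other set of open sites that can feasibly serve all demand totals ≥ 308 even under its best assignment. Minimum: 301.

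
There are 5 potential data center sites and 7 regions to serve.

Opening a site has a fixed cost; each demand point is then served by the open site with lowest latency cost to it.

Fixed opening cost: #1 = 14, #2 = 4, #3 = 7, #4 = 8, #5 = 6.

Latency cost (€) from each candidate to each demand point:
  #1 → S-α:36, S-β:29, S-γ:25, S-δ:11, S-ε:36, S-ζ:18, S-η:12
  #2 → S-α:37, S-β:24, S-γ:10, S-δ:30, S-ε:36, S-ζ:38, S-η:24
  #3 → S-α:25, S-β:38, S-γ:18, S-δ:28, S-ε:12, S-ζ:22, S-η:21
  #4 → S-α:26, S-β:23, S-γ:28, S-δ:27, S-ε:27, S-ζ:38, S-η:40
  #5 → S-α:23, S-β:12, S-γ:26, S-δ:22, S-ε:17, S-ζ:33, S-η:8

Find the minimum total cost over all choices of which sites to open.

Open {#1, #2, #5}: assign each demand point to its cheapest open site.
  S-α→#5 23, S-β→#5 12, S-γ→#2 10, S-δ→#1 11, S-ε→#5 17, S-ζ→#1 18, S-η→#5 8
  latency cost 99, fixed 24 → total 123.
Compare {#1, #2, #3, #5}: latency cost 94 + fixed 31 = 125.
Compare {#2, #3, #5}: latency cost 109 + fixed 17 = 126.
Compare {#1, #3, #5}: latency cost 102 + fixed 27 = 129.
All other subsets cost ≥ 125. Minimum total cost: 123.

123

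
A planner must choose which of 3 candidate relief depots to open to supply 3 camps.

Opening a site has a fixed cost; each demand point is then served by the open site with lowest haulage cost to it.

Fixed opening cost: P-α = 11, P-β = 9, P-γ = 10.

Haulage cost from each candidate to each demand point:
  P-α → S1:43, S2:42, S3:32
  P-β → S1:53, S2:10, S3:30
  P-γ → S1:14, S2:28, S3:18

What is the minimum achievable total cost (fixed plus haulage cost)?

Open {P-β, P-γ}: assign each demand point to its cheapest open site.
  S1→P-γ 14, S2→P-β 10, S3→P-γ 18
  haulage cost 42, fixed 19 → total 61.
Compare {P-γ}: haulage cost 60 + fixed 10 = 70.
Compare {P-α, P-β, P-γ}: haulage cost 42 + fixed 30 = 72.
Compare {P-α, P-γ}: haulage cost 60 + fixed 21 = 81.
All other subsets cost ≥ 70. Minimum total cost: 61.

61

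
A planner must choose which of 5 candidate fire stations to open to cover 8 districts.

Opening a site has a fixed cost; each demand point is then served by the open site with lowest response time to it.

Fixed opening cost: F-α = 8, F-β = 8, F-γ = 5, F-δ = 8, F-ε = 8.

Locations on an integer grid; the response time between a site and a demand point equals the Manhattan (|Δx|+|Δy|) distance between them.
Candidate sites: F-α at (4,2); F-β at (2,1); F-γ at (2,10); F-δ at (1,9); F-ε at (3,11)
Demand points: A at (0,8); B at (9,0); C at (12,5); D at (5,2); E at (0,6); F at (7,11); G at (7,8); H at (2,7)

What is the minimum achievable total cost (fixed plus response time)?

58

Open {F-α, F-γ}: assign each demand point to its cheapest open site.
  A→F-γ 4, B→F-α 7, C→F-α 11, D→F-α 1, E→F-γ 6, F→F-γ 6, G→F-γ 7, H→F-γ 3
  response time 45, fixed 13 → total 58.
Compare {F-α, F-δ}: response time 43 + fixed 16 = 59.
Compare {F-α, F-γ, F-δ}: response time 41 + fixed 21 = 62.
Compare {F-α, F-δ, F-ε}: response time 39 + fixed 24 = 63.
All other subsets cost ≥ 59. Minimum total cost: 58.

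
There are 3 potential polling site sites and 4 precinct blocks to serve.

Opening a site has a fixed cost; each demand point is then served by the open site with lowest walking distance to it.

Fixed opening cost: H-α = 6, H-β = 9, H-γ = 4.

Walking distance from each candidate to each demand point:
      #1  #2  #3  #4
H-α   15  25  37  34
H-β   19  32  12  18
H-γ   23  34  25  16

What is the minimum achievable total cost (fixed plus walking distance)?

Open {H-α, H-β}: assign each demand point to its cheapest open site.
  #1→H-α 15, #2→H-α 25, #3→H-β 12, #4→H-β 18
  walking distance 70, fixed 15 → total 85.
Compare {H-α, H-β, H-γ}: walking distance 68 + fixed 19 = 87.
Compare {H-β}: walking distance 81 + fixed 9 = 90.
Compare {H-α, H-γ}: walking distance 81 + fixed 10 = 91.
All other subsets cost ≥ 87. Minimum total cost: 85.

85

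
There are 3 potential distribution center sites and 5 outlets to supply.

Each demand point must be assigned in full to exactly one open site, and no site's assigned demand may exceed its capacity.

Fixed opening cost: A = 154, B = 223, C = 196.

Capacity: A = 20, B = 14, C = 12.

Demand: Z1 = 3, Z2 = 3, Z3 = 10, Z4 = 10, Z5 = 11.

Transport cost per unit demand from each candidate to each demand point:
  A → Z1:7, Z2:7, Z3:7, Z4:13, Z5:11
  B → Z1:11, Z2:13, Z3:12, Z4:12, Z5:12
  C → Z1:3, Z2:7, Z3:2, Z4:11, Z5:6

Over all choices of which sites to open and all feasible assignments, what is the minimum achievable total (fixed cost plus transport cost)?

871

Open {A, B, C}; cheapest assignment that respects the capacities:
  A (cap 20, load 16): Z1, Z2, Z3 — cost 3×7 + 3×7 + 10×7 = 112
  B (cap 14, load 10): Z4 — cost 10×12 = 120
  C (cap 12, load 11): Z5 — cost 11×6 = 66
  Shipping 298, fixed 573 → total 871.
  Any other capacity-feasible assignment to {A, B, C} ships for at least 298.
Total demand is 37 and no other set of sites has combined capacity ≥ 37, so {A, B, C} is the only feasible choice of open sites. Minimum: 871.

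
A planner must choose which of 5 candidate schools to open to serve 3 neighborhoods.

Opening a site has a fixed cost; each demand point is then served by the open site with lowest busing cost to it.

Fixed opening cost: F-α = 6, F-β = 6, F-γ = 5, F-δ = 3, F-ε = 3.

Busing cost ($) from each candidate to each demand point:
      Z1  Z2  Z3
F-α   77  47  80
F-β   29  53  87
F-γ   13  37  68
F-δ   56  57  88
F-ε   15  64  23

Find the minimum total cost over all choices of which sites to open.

81

Open {F-γ, F-ε}: assign each demand point to its cheapest open site.
  Z1→F-γ 13, Z2→F-γ 37, Z3→F-ε 23
  busing cost 73, fixed 8 → total 81.
Compare {F-γ, F-δ, F-ε}: busing cost 73 + fixed 11 = 84.
Compare {F-α, F-γ, F-ε}: busing cost 73 + fixed 14 = 87.
Compare {F-β, F-γ, F-ε}: busing cost 73 + fixed 14 = 87.
All other subsets cost ≥ 84. Minimum total cost: 81.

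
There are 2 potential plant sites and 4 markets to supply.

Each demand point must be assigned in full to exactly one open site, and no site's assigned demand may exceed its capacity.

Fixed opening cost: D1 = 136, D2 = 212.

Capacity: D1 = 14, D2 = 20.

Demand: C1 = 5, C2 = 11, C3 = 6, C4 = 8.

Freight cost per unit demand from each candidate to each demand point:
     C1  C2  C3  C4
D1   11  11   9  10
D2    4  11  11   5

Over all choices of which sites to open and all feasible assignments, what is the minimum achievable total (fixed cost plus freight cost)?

Open {D1, D2}; cheapest assignment that respects the capacities:
  D1 (cap 14, load 11): C2 — cost 11×11 = 121
  D2 (cap 20, load 19): C1, C3, C4 — cost 5×4 + 6×11 + 8×5 = 126
  Shipping 247, fixed 348 → total 595.
  Any other capacity-feasible assignment to {D1, D2} ships for at least 247.
Total demand is 30 and no other set of sites has combined capacity ≥ 30, so {D1, D2} is the only feasible choice of open sites. Minimum: 595.

595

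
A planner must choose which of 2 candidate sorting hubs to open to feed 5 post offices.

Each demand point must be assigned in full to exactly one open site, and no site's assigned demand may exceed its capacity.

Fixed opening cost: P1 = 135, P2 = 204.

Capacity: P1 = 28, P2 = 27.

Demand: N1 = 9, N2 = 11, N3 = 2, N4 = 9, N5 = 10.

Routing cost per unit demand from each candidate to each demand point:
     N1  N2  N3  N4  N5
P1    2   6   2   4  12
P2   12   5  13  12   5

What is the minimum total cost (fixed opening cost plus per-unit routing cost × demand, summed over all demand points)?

502

Open {P1, P2}; cheapest assignment that respects the capacities:
  P1 (cap 28, load 20): N1, N3, N4 — cost 9×2 + 2×2 + 9×4 = 58
  P2 (cap 27, load 21): N2, N5 — cost 11×5 + 10×5 = 105
  Shipping 163, fixed 339 → total 502.
  Any other capacity-feasible assignment to {P1, P2} ships for at least 163.
Total demand is 41 and no other set of sites has combined capacity ≥ 41, so {P1, P2} is the only feasible choice of open sites. Minimum: 502.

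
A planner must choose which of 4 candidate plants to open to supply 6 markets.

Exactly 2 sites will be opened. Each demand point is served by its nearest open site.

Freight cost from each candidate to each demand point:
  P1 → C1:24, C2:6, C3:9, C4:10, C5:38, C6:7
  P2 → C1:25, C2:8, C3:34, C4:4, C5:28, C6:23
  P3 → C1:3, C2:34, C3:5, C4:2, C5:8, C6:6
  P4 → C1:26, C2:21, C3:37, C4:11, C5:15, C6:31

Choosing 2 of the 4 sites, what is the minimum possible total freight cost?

30

Open {P1, P3}.
  C1→P3 3, C2→P1 6, C3→P3 5, C4→P3 2, C5→P3 8, C6→P3 6  ⇒ total 30.
Compare {P2, P3}: total 32.
Compare {P3, P4}: total 45.
No size-2 selection does better; minimum is 30.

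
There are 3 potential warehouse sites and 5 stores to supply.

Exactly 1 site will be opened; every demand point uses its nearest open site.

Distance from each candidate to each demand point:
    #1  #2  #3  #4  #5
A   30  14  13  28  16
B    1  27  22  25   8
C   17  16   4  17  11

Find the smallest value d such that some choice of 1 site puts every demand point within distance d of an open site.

Open {C}.
  Farthest demand point is #1 at distance 17 (to C); all others are ≤ 17.
With {B} the worst case is 27.
With {A} the worst case is 30.
No size-1 selection achieves below 17.

17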